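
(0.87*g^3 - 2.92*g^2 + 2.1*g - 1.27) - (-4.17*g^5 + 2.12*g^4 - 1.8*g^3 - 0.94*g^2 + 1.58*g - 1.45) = 4.17*g^5 - 2.12*g^4 + 2.67*g^3 - 1.98*g^2 + 0.52*g + 0.18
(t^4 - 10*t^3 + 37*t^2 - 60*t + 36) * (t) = t^5 - 10*t^4 + 37*t^3 - 60*t^2 + 36*t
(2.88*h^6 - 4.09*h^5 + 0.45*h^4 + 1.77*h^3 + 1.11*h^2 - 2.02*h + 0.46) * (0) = 0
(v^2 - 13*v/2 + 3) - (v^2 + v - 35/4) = 47/4 - 15*v/2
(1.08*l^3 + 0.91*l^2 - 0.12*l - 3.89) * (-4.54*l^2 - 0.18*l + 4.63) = -4.9032*l^5 - 4.3258*l^4 + 5.3814*l^3 + 21.8955*l^2 + 0.1446*l - 18.0107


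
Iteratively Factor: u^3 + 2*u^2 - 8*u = (u - 2)*(u^2 + 4*u) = u*(u - 2)*(u + 4)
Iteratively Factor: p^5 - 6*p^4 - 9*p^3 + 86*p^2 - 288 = (p - 3)*(p^4 - 3*p^3 - 18*p^2 + 32*p + 96) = (p - 4)*(p - 3)*(p^3 + p^2 - 14*p - 24) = (p - 4)^2*(p - 3)*(p^2 + 5*p + 6) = (p - 4)^2*(p - 3)*(p + 3)*(p + 2)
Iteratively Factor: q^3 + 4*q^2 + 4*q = (q + 2)*(q^2 + 2*q) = (q + 2)^2*(q)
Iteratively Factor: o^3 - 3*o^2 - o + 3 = (o - 3)*(o^2 - 1) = (o - 3)*(o - 1)*(o + 1)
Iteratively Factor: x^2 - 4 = (x + 2)*(x - 2)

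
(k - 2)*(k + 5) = k^2 + 3*k - 10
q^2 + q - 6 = (q - 2)*(q + 3)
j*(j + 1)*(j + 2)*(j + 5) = j^4 + 8*j^3 + 17*j^2 + 10*j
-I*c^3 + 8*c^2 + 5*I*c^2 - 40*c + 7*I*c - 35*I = (c - 5)*(c + 7*I)*(-I*c + 1)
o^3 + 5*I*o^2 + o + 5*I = (o - I)*(o + I)*(o + 5*I)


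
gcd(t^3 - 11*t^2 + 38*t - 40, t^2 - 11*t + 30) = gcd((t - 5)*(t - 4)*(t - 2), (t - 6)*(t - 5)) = t - 5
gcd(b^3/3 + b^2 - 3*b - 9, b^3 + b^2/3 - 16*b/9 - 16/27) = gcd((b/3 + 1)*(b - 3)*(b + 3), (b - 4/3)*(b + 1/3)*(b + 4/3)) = 1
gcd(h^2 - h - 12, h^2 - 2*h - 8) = h - 4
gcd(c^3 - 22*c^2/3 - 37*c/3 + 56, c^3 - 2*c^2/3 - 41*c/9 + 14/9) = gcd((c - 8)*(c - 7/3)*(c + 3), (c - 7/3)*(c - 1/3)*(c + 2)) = c - 7/3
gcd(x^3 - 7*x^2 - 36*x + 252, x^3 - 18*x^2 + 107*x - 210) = x^2 - 13*x + 42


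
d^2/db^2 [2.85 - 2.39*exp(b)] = -2.39*exp(b)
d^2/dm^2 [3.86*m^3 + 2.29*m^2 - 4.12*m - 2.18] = 23.16*m + 4.58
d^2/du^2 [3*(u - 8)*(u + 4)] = 6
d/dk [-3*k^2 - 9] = -6*k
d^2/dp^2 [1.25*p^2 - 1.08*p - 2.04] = 2.50000000000000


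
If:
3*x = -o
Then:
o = -3*x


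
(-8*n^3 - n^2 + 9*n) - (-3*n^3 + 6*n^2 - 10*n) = -5*n^3 - 7*n^2 + 19*n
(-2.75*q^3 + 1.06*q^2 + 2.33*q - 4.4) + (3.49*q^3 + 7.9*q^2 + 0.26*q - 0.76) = 0.74*q^3 + 8.96*q^2 + 2.59*q - 5.16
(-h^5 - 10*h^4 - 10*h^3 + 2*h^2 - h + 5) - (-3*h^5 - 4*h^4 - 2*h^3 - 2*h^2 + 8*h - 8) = 2*h^5 - 6*h^4 - 8*h^3 + 4*h^2 - 9*h + 13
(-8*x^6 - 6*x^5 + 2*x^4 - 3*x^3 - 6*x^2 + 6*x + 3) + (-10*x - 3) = -8*x^6 - 6*x^5 + 2*x^4 - 3*x^3 - 6*x^2 - 4*x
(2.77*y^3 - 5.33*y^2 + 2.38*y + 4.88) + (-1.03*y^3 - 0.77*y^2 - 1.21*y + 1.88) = 1.74*y^3 - 6.1*y^2 + 1.17*y + 6.76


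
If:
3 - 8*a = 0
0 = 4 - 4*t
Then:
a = 3/8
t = 1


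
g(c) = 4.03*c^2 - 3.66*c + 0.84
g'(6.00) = 44.70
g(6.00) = 123.96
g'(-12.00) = -100.38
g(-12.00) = 625.08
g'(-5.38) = -47.02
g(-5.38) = 137.18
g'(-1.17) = -13.09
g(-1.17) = 10.64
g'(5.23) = 38.49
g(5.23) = 91.93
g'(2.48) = 16.33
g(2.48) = 16.55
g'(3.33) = 23.18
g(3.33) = 33.34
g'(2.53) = 16.73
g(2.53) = 17.38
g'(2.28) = 14.72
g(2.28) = 13.44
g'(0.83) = 3.03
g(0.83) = 0.58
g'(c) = 8.06*c - 3.66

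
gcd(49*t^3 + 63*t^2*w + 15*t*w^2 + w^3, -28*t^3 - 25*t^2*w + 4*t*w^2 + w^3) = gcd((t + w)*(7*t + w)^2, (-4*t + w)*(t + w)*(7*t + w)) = 7*t^2 + 8*t*w + w^2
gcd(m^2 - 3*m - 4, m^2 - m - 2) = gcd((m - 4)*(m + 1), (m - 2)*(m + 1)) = m + 1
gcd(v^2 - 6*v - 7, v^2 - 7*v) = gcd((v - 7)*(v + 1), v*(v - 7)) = v - 7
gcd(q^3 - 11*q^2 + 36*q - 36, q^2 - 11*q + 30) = q - 6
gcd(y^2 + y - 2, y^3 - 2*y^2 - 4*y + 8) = y + 2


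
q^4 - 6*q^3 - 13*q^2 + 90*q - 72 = (q - 6)*(q - 3)*(q - 1)*(q + 4)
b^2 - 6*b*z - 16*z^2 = (b - 8*z)*(b + 2*z)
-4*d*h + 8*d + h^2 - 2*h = (-4*d + h)*(h - 2)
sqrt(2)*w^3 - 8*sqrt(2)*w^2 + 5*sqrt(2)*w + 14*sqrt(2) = (w - 7)*(w - 2)*(sqrt(2)*w + sqrt(2))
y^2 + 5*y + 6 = (y + 2)*(y + 3)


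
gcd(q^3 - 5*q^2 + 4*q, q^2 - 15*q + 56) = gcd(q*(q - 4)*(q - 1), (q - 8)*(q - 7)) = 1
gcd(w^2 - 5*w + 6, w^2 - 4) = w - 2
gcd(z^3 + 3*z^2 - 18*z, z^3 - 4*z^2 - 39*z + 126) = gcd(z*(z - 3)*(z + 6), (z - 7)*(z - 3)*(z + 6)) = z^2 + 3*z - 18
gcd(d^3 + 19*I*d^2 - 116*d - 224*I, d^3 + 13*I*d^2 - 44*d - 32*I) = d^2 + 12*I*d - 32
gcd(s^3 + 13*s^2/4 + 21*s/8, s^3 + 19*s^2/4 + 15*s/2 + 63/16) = s^2 + 13*s/4 + 21/8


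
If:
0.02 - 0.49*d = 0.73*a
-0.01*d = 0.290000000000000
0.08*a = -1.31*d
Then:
No Solution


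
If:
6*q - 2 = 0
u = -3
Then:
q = 1/3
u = -3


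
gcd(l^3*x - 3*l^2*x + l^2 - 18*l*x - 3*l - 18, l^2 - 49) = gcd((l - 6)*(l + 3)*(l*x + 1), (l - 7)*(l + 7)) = 1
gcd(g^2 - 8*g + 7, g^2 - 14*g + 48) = 1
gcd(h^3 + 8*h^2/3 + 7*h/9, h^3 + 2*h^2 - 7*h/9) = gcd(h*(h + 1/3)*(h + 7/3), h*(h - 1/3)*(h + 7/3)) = h^2 + 7*h/3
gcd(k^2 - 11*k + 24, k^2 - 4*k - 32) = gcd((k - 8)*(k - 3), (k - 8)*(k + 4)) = k - 8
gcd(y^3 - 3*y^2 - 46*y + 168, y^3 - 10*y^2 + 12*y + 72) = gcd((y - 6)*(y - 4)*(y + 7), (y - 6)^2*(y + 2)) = y - 6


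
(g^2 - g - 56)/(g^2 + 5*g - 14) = (g - 8)/(g - 2)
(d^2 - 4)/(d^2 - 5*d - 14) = (d - 2)/(d - 7)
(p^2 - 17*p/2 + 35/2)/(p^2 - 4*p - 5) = (p - 7/2)/(p + 1)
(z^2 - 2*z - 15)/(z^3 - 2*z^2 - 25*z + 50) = (z + 3)/(z^2 + 3*z - 10)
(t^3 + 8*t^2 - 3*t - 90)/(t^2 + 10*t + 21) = (t^3 + 8*t^2 - 3*t - 90)/(t^2 + 10*t + 21)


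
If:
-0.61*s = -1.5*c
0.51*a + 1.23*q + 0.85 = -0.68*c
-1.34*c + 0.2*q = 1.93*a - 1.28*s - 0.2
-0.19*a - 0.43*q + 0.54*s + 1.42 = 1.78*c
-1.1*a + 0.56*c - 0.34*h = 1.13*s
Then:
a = 6.48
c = 7.65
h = -70.93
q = -7.61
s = 18.82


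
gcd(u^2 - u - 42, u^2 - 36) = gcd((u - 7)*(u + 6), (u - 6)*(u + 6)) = u + 6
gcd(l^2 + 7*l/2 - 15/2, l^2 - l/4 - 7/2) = 1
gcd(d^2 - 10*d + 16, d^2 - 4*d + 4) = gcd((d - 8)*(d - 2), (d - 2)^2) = d - 2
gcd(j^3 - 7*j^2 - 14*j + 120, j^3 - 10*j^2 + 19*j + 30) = j^2 - 11*j + 30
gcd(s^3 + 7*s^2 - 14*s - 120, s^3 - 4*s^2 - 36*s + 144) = s^2 + 2*s - 24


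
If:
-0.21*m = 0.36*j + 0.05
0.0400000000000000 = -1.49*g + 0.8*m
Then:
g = 0.536912751677852*m - 0.0268456375838926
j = -0.583333333333333*m - 0.138888888888889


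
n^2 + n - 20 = (n - 4)*(n + 5)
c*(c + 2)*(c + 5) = c^3 + 7*c^2 + 10*c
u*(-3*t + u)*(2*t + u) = -6*t^2*u - t*u^2 + u^3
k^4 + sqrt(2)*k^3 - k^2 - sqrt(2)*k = k*(k - 1)*(k + 1)*(k + sqrt(2))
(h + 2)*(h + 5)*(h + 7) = h^3 + 14*h^2 + 59*h + 70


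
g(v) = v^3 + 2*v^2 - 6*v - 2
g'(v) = 3*v^2 + 4*v - 6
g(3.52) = 45.28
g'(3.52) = 45.25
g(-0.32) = 0.09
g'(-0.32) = -6.97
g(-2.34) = 10.18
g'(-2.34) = 1.07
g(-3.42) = 1.91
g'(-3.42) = 15.41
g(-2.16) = 10.21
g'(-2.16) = -0.64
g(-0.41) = 0.73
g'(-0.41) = -7.14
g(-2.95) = 7.43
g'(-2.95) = 8.31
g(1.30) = -4.22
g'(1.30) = 4.27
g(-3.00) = 7.00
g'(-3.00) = 9.00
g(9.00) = 835.00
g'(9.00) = 273.00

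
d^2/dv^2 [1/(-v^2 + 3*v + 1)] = 2*(-v^2 + 3*v + (2*v - 3)^2 + 1)/(-v^2 + 3*v + 1)^3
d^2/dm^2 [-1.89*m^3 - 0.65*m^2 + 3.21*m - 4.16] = -11.34*m - 1.3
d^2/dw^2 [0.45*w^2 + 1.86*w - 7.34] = 0.900000000000000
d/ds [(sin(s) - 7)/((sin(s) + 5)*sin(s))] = (-cos(s) + 14/tan(s) + 35*cos(s)/sin(s)^2)/(sin(s) + 5)^2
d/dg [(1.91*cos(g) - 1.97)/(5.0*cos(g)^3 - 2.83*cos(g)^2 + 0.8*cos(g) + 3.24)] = (19.1*cos(g)^3 - 34.9553*cos(g)^2 + 11.1502*cos(g) - 7.7644)*sin(g)/(25.0*cos(g)^6 - 28.3*cos(g)^5 + 16.0089*cos(g)^4 + 27.872*cos(g)^3 - 17.6984*cos(g)^2 + 5.184*cos(g) + 10.4976)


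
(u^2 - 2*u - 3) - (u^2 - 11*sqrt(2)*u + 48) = -2*u + 11*sqrt(2)*u - 51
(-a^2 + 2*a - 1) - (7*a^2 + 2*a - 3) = 2 - 8*a^2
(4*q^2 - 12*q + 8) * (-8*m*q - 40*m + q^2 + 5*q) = -32*m*q^3 - 64*m*q^2 + 416*m*q - 320*m + 4*q^4 + 8*q^3 - 52*q^2 + 40*q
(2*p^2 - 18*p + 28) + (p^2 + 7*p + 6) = 3*p^2 - 11*p + 34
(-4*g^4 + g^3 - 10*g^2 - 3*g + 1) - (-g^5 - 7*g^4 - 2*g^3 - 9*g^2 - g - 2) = g^5 + 3*g^4 + 3*g^3 - g^2 - 2*g + 3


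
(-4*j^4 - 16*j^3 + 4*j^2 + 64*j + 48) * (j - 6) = -4*j^5 + 8*j^4 + 100*j^3 + 40*j^2 - 336*j - 288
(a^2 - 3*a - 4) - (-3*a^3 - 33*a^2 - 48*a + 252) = 3*a^3 + 34*a^2 + 45*a - 256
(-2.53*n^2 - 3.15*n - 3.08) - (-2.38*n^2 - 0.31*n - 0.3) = -0.15*n^2 - 2.84*n - 2.78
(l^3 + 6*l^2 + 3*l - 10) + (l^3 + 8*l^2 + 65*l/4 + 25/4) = 2*l^3 + 14*l^2 + 77*l/4 - 15/4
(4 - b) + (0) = 4 - b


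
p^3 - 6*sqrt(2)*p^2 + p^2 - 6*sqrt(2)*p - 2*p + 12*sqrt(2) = (p - 1)*(p + 2)*(p - 6*sqrt(2))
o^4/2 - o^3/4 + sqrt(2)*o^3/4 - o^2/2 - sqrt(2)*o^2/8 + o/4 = o*(o/2 + sqrt(2)/2)*(o - 1/2)*(o - sqrt(2)/2)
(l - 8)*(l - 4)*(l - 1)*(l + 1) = l^4 - 12*l^3 + 31*l^2 + 12*l - 32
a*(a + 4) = a^2 + 4*a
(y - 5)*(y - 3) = y^2 - 8*y + 15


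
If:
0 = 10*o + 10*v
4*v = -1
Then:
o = 1/4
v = -1/4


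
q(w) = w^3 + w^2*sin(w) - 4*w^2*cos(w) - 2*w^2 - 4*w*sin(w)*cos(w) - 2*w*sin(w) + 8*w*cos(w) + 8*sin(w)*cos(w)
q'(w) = 4*w^2*sin(w) + w^2*cos(w) + 3*w^2 + 4*w*sin(w)^2 - 6*w*sin(w) - 4*w*cos(w)^2 - 10*w*cos(w) - 4*w - 8*sin(w)^2 - 4*sin(w)*cos(w) - 2*sin(w) + 8*cos(w)^2 + 8*cos(w)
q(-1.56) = -14.61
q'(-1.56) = -17.47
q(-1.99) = -4.19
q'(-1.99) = -28.83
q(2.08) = 0.95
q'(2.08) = 13.13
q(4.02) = 43.16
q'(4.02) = 12.52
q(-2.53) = 10.48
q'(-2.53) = -21.16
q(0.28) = 3.41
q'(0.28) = 8.02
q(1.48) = -1.44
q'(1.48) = -4.28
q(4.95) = 47.04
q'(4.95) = -3.33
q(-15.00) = -3182.35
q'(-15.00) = -189.93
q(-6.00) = -450.36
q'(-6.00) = 307.52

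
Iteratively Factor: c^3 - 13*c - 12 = (c - 4)*(c^2 + 4*c + 3) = (c - 4)*(c + 3)*(c + 1)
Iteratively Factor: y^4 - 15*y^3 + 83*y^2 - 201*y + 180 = (y - 4)*(y^3 - 11*y^2 + 39*y - 45) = (y - 5)*(y - 4)*(y^2 - 6*y + 9) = (y - 5)*(y - 4)*(y - 3)*(y - 3)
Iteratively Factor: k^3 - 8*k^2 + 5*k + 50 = (k - 5)*(k^2 - 3*k - 10) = (k - 5)*(k + 2)*(k - 5)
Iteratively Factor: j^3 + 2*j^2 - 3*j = (j - 1)*(j^2 + 3*j) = j*(j - 1)*(j + 3)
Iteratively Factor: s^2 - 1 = (s + 1)*(s - 1)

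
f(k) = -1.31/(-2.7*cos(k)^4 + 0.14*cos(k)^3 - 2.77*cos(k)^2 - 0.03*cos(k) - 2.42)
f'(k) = -1.31*(-10.8*sin(k)*cos(k)^3 + 0.42*sin(k)*cos(k)^2 - 5.54*sin(k)*cos(k) - 0.03*sin(k))/(-2.7*cos(k)^4 + 0.14*cos(k)^3 - 2.77*cos(k)^2 - 0.03*cos(k) - 2.42)^2 = (14.148*cos(k)^3 - 0.5502*cos(k)^2 + 7.2574*cos(k) + 0.0393)*sin(k)/(2.7*cos(k)^4 - 0.14*cos(k)^3 + 2.77*cos(k)^2 + 0.03*cos(k) + 2.42)^2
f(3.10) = 0.16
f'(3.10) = -0.01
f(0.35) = 0.19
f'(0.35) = 0.13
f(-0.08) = 0.17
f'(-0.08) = -0.03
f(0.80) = 0.30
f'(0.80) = 0.36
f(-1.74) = 0.52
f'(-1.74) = 0.20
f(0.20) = 0.18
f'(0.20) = 0.07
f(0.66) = 0.25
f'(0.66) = 0.29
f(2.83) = 0.18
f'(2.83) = -0.11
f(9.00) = 0.20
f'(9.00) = -0.16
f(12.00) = 0.23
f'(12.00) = -0.24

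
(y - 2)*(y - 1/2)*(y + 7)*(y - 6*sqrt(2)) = y^4 - 6*sqrt(2)*y^3 + 9*y^3/2 - 27*sqrt(2)*y^2 - 33*y^2/2 + 7*y + 99*sqrt(2)*y - 42*sqrt(2)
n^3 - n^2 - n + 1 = (n - 1)^2*(n + 1)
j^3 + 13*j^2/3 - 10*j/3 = j*(j - 2/3)*(j + 5)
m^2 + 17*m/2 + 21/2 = (m + 3/2)*(m + 7)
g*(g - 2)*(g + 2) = g^3 - 4*g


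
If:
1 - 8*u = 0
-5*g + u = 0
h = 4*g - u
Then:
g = 1/40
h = -1/40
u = 1/8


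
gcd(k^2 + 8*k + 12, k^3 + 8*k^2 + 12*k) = k^2 + 8*k + 12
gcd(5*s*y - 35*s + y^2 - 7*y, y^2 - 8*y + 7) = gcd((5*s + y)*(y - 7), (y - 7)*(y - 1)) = y - 7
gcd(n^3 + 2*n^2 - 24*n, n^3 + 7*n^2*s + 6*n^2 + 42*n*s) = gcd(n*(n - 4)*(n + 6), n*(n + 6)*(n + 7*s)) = n^2 + 6*n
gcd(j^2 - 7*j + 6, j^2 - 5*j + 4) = j - 1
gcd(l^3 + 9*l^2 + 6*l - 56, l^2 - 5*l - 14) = 1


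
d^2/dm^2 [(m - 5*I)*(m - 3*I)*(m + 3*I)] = 6*m - 10*I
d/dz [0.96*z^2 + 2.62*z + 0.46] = 1.92*z + 2.62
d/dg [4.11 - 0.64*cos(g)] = 0.64*sin(g)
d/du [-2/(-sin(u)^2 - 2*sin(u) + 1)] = -4*(sin(u) + 1)*cos(u)/(2*sin(u) - cos(u)^2)^2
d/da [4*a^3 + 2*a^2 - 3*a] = 12*a^2 + 4*a - 3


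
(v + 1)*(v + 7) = v^2 + 8*v + 7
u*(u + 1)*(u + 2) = u^3 + 3*u^2 + 2*u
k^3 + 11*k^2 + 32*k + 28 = (k + 2)^2*(k + 7)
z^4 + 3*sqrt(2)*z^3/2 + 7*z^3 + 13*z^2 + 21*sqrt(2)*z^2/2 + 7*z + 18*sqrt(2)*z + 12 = (z + 3)*(z + 4)*(z + sqrt(2)/2)*(z + sqrt(2))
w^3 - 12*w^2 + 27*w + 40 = (w - 8)*(w - 5)*(w + 1)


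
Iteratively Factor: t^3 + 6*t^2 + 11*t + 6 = (t + 1)*(t^2 + 5*t + 6) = (t + 1)*(t + 2)*(t + 3)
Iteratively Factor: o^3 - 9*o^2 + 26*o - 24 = (o - 4)*(o^2 - 5*o + 6) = (o - 4)*(o - 3)*(o - 2)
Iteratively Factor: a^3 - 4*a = (a - 2)*(a^2 + 2*a) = a*(a - 2)*(a + 2)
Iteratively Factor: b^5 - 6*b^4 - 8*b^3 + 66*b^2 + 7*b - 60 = (b + 3)*(b^4 - 9*b^3 + 19*b^2 + 9*b - 20) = (b + 1)*(b + 3)*(b^3 - 10*b^2 + 29*b - 20) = (b - 5)*(b + 1)*(b + 3)*(b^2 - 5*b + 4) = (b - 5)*(b - 1)*(b + 1)*(b + 3)*(b - 4)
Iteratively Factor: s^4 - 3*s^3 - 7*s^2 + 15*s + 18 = (s + 1)*(s^3 - 4*s^2 - 3*s + 18) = (s - 3)*(s + 1)*(s^2 - s - 6) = (s - 3)*(s + 1)*(s + 2)*(s - 3)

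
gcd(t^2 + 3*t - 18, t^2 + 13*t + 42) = t + 6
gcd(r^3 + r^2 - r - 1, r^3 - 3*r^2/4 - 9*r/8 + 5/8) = r + 1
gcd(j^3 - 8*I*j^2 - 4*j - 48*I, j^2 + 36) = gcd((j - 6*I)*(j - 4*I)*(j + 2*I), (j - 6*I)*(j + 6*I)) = j - 6*I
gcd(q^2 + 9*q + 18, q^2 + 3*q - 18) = q + 6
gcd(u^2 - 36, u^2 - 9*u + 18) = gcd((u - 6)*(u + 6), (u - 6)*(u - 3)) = u - 6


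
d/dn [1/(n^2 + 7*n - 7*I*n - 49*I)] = (-2*n - 7 + 7*I)/(n^2 + 7*n - 7*I*n - 49*I)^2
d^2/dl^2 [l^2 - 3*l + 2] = 2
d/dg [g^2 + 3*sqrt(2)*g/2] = 2*g + 3*sqrt(2)/2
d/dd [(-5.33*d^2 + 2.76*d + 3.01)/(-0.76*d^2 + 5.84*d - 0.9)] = (-29.0296*d^2 + 14.1692*d - 20.0624)/(0.5776*d^4 - 8.8768*d^3 + 35.4736*d^2 - 10.512*d + 0.81)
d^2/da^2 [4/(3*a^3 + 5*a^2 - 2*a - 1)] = 8*(-(9*a + 5)*(3*a^3 + 5*a^2 - 2*a - 1) + (9*a^2 + 10*a - 2)^2)/(3*a^3 + 5*a^2 - 2*a - 1)^3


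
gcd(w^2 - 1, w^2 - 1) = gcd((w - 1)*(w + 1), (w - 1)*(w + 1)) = w^2 - 1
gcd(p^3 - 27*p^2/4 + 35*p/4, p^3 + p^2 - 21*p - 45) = p - 5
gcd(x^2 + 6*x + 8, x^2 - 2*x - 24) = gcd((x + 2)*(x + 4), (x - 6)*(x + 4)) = x + 4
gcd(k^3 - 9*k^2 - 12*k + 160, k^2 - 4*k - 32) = k^2 - 4*k - 32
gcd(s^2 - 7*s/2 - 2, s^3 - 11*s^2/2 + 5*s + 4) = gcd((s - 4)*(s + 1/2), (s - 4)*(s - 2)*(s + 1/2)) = s^2 - 7*s/2 - 2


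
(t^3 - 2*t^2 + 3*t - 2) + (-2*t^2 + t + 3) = t^3 - 4*t^2 + 4*t + 1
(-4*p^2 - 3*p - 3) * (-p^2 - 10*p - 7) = 4*p^4 + 43*p^3 + 61*p^2 + 51*p + 21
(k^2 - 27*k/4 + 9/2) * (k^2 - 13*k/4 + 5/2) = k^4 - 10*k^3 + 463*k^2/16 - 63*k/2 + 45/4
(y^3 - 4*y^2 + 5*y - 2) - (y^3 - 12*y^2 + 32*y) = 8*y^2 - 27*y - 2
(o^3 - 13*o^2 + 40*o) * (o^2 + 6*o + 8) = o^5 - 7*o^4 - 30*o^3 + 136*o^2 + 320*o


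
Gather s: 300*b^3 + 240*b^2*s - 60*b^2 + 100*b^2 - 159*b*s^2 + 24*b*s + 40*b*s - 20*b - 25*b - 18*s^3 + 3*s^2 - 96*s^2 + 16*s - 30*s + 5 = 300*b^3 + 40*b^2 - 45*b - 18*s^3 + s^2*(-159*b - 93) + s*(240*b^2 + 64*b - 14) + 5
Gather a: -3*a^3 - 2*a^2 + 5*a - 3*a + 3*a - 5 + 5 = -3*a^3 - 2*a^2 + 5*a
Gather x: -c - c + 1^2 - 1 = -2*c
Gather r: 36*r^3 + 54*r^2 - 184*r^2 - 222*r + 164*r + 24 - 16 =36*r^3 - 130*r^2 - 58*r + 8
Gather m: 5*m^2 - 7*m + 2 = 5*m^2 - 7*m + 2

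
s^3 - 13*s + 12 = (s - 3)*(s - 1)*(s + 4)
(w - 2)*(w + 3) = w^2 + w - 6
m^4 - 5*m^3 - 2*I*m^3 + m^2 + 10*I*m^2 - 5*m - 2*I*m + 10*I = (m - 5)*(m - 2*I)*(m - I)*(m + I)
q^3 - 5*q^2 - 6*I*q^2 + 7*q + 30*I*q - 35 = (q - 5)*(q - 7*I)*(q + I)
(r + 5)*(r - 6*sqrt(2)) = r^2 - 6*sqrt(2)*r + 5*r - 30*sqrt(2)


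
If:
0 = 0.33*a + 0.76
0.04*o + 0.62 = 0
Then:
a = -2.30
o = -15.50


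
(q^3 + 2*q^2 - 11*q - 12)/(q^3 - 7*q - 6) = (q + 4)/(q + 2)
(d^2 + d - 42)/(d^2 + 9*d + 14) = (d - 6)/(d + 2)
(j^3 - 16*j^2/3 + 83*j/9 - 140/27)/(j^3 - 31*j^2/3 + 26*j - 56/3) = (j^2 - 4*j + 35/9)/(j^2 - 9*j + 14)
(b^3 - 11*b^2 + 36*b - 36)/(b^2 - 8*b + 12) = b - 3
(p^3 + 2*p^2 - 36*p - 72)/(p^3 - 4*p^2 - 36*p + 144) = (p + 2)/(p - 4)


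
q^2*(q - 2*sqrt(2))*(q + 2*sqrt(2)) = q^4 - 8*q^2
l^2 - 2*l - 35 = (l - 7)*(l + 5)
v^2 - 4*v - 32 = (v - 8)*(v + 4)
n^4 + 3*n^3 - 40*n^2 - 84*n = n*(n - 6)*(n + 2)*(n + 7)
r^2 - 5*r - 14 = (r - 7)*(r + 2)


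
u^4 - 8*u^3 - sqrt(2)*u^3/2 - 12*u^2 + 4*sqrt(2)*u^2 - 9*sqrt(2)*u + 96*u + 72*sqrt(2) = (u - 8)*(u - 3*sqrt(2))*(u + sqrt(2))*(u + 3*sqrt(2)/2)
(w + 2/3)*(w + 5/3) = w^2 + 7*w/3 + 10/9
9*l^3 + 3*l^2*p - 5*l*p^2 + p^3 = (-3*l + p)^2*(l + p)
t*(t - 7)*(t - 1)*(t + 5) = t^4 - 3*t^3 - 33*t^2 + 35*t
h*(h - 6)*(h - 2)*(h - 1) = h^4 - 9*h^3 + 20*h^2 - 12*h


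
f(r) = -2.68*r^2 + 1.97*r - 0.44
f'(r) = 1.97 - 5.36*r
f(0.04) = -0.37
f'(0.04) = 1.76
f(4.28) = -41.10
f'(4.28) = -20.97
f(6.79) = -110.62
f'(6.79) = -34.42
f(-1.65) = -10.99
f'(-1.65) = 10.81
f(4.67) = -49.69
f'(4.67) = -23.06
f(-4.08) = -53.09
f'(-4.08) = 23.84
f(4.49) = -45.62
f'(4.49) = -22.10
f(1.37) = -2.77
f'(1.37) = -5.37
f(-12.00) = -410.00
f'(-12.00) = 66.29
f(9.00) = -199.79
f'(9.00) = -46.27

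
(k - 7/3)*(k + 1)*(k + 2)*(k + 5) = k^4 + 17*k^3/3 - 5*k^2/3 - 89*k/3 - 70/3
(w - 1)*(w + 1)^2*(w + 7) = w^4 + 8*w^3 + 6*w^2 - 8*w - 7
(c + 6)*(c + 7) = c^2 + 13*c + 42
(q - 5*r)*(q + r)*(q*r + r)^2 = q^4*r^2 - 4*q^3*r^3 + 2*q^3*r^2 - 5*q^2*r^4 - 8*q^2*r^3 + q^2*r^2 - 10*q*r^4 - 4*q*r^3 - 5*r^4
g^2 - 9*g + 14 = (g - 7)*(g - 2)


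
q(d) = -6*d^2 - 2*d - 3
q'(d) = -12*d - 2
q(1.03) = -11.43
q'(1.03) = -14.36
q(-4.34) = -107.33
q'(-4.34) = 50.08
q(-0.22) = -2.85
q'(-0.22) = 0.64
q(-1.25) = -9.88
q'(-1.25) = 13.00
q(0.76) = -7.99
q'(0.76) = -11.12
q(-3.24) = -59.51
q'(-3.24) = 36.88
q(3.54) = -85.27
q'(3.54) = -44.48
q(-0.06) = -2.90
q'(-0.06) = -1.28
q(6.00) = -231.00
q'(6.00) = -74.00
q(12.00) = -891.00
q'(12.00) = -146.00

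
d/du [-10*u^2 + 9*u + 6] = 9 - 20*u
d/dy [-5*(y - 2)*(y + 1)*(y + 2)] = -15*y^2 - 10*y + 20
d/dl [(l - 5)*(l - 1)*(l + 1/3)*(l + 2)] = 4*l^3 - 11*l^2 - 50*l/3 + 23/3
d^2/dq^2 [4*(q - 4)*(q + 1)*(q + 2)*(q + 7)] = 48*q^2 + 144*q - 136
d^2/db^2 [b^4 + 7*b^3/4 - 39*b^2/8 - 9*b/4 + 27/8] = 12*b^2 + 21*b/2 - 39/4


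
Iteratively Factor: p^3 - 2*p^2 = (p)*(p^2 - 2*p) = p^2*(p - 2)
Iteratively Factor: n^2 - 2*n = (n - 2)*(n)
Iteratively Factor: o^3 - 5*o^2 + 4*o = (o)*(o^2 - 5*o + 4) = o*(o - 4)*(o - 1)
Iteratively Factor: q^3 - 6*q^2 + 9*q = (q - 3)*(q^2 - 3*q) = (q - 3)^2*(q)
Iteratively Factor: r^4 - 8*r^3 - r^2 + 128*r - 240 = (r + 4)*(r^3 - 12*r^2 + 47*r - 60) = (r - 5)*(r + 4)*(r^2 - 7*r + 12) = (r - 5)*(r - 4)*(r + 4)*(r - 3)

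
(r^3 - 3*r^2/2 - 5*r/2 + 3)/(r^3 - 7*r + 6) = (r + 3/2)/(r + 3)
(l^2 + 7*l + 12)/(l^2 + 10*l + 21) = (l + 4)/(l + 7)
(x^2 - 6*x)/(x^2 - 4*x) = (x - 6)/(x - 4)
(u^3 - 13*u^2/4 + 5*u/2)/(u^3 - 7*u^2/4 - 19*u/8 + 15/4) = 2*u/(2*u + 3)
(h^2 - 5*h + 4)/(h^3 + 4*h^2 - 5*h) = (h - 4)/(h*(h + 5))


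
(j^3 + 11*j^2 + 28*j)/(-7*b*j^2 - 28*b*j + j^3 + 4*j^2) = (-j - 7)/(7*b - j)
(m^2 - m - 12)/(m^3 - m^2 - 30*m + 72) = (m + 3)/(m^2 + 3*m - 18)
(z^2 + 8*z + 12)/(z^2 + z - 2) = (z + 6)/(z - 1)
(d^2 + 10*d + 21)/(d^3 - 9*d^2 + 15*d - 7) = (d^2 + 10*d + 21)/(d^3 - 9*d^2 + 15*d - 7)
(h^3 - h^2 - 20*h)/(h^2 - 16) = h*(h - 5)/(h - 4)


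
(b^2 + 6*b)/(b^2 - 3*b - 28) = b*(b + 6)/(b^2 - 3*b - 28)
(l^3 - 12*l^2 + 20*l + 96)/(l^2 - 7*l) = (l^3 - 12*l^2 + 20*l + 96)/(l*(l - 7))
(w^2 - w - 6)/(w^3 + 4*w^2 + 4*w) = (w - 3)/(w*(w + 2))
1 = 1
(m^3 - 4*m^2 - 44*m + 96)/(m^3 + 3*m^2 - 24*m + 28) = (m^2 - 2*m - 48)/(m^2 + 5*m - 14)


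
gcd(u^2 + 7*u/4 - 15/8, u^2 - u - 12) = 1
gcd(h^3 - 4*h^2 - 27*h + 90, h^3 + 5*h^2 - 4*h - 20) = h + 5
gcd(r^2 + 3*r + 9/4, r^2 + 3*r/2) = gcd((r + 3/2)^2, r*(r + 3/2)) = r + 3/2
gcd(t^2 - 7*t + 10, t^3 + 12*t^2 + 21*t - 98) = t - 2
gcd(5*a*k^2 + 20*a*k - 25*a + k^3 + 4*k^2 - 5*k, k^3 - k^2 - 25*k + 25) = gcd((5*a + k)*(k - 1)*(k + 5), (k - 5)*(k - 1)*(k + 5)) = k^2 + 4*k - 5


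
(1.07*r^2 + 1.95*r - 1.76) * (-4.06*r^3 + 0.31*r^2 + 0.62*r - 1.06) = -4.3442*r^5 - 7.5853*r^4 + 8.4135*r^3 - 0.4708*r^2 - 3.1582*r + 1.8656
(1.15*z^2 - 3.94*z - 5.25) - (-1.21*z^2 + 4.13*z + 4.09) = 2.36*z^2 - 8.07*z - 9.34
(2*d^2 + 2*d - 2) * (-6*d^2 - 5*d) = -12*d^4 - 22*d^3 + 2*d^2 + 10*d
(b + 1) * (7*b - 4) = 7*b^2 + 3*b - 4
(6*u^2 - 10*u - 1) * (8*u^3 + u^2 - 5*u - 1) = 48*u^5 - 74*u^4 - 48*u^3 + 43*u^2 + 15*u + 1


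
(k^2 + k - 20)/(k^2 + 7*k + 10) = (k - 4)/(k + 2)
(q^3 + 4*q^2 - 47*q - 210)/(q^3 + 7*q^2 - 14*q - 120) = (q - 7)/(q - 4)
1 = 1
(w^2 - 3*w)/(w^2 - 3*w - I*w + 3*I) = w/(w - I)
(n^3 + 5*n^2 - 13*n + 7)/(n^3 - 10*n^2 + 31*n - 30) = (n^3 + 5*n^2 - 13*n + 7)/(n^3 - 10*n^2 + 31*n - 30)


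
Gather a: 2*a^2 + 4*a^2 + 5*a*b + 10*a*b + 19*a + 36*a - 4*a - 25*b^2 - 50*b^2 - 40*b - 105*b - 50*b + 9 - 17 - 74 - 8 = 6*a^2 + a*(15*b + 51) - 75*b^2 - 195*b - 90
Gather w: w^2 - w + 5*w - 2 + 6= w^2 + 4*w + 4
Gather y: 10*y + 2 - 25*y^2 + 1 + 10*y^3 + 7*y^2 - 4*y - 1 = 10*y^3 - 18*y^2 + 6*y + 2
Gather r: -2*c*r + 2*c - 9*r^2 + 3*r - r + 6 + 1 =2*c - 9*r^2 + r*(2 - 2*c) + 7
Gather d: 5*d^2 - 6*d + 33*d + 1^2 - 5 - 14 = 5*d^2 + 27*d - 18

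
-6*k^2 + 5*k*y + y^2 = (-k + y)*(6*k + y)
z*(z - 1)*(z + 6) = z^3 + 5*z^2 - 6*z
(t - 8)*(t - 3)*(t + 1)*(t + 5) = t^4 - 5*t^3 - 37*t^2 + 89*t + 120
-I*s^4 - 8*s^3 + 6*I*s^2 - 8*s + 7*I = (s - 7*I)*(s - I)^2*(-I*s + 1)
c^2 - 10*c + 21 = (c - 7)*(c - 3)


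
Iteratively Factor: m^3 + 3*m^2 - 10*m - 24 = (m + 2)*(m^2 + m - 12) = (m + 2)*(m + 4)*(m - 3)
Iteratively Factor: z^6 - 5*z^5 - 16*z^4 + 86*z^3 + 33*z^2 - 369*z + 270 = (z + 3)*(z^5 - 8*z^4 + 8*z^3 + 62*z^2 - 153*z + 90) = (z + 3)^2*(z^4 - 11*z^3 + 41*z^2 - 61*z + 30) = (z - 1)*(z + 3)^2*(z^3 - 10*z^2 + 31*z - 30) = (z - 5)*(z - 1)*(z + 3)^2*(z^2 - 5*z + 6) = (z - 5)*(z - 2)*(z - 1)*(z + 3)^2*(z - 3)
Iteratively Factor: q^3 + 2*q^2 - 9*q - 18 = (q - 3)*(q^2 + 5*q + 6) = (q - 3)*(q + 3)*(q + 2)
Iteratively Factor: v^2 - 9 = (v + 3)*(v - 3)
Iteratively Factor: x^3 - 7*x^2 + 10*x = (x - 5)*(x^2 - 2*x) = x*(x - 5)*(x - 2)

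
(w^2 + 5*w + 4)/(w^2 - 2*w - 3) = (w + 4)/(w - 3)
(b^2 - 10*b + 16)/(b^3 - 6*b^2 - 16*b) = (b - 2)/(b*(b + 2))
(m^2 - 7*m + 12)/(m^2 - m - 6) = (m - 4)/(m + 2)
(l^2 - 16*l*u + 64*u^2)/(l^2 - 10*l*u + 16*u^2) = (-l + 8*u)/(-l + 2*u)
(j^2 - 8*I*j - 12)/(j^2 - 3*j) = (j^2 - 8*I*j - 12)/(j*(j - 3))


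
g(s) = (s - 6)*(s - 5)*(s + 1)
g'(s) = (s - 6)*(s - 5) + (s - 6)*(s + 1) + (s - 5)*(s + 1) = 3*s^2 - 20*s + 19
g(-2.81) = -124.54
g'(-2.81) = 98.89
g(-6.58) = -812.87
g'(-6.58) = 280.49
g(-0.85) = 6.01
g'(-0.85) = 38.17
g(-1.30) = -13.80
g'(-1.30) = 50.07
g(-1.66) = -33.67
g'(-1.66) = 60.47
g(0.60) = 38.02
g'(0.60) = 8.08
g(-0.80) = 7.89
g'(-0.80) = 36.92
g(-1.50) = -24.38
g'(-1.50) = 55.75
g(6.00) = 0.00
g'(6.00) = 7.00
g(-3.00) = -144.00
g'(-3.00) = 106.00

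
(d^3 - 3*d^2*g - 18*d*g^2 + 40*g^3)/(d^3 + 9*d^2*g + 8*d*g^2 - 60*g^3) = (d^2 - d*g - 20*g^2)/(d^2 + 11*d*g + 30*g^2)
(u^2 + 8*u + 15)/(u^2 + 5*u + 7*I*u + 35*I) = (u + 3)/(u + 7*I)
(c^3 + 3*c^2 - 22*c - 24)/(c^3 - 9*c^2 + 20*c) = (c^2 + 7*c + 6)/(c*(c - 5))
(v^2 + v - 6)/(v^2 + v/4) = 4*(v^2 + v - 6)/(v*(4*v + 1))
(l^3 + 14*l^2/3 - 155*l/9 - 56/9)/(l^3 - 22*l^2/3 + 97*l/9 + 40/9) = (l + 7)/(l - 5)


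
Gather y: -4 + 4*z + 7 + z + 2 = 5*z + 5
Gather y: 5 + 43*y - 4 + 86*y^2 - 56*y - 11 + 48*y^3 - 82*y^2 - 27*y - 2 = 48*y^3 + 4*y^2 - 40*y - 12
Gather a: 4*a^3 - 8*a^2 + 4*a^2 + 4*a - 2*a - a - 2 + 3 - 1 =4*a^3 - 4*a^2 + a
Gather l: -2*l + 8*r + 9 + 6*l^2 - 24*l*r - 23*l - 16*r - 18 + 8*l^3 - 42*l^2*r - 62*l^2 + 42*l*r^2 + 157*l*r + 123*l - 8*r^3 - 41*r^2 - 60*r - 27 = 8*l^3 + l^2*(-42*r - 56) + l*(42*r^2 + 133*r + 98) - 8*r^3 - 41*r^2 - 68*r - 36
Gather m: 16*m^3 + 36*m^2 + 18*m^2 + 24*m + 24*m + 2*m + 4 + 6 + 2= 16*m^3 + 54*m^2 + 50*m + 12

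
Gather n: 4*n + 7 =4*n + 7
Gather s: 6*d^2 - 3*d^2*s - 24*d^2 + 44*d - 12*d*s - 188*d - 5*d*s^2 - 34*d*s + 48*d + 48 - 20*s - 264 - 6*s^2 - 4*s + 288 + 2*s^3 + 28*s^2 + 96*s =-18*d^2 - 96*d + 2*s^3 + s^2*(22 - 5*d) + s*(-3*d^2 - 46*d + 72) + 72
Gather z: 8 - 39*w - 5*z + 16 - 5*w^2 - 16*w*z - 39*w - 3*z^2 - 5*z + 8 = -5*w^2 - 78*w - 3*z^2 + z*(-16*w - 10) + 32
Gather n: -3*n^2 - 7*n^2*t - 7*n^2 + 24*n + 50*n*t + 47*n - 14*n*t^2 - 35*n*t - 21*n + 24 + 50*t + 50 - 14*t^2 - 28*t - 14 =n^2*(-7*t - 10) + n*(-14*t^2 + 15*t + 50) - 14*t^2 + 22*t + 60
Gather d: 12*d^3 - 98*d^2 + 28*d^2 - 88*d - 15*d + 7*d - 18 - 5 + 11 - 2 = 12*d^3 - 70*d^2 - 96*d - 14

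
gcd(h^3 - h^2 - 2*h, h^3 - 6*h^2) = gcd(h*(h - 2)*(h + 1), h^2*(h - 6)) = h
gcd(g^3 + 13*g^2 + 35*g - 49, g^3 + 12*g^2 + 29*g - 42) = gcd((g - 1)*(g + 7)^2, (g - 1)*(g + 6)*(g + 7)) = g^2 + 6*g - 7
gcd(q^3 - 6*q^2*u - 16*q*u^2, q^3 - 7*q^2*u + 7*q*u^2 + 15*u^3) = 1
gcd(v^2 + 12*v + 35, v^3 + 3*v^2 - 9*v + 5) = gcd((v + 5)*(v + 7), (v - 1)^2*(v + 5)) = v + 5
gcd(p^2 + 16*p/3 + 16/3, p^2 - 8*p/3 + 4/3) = 1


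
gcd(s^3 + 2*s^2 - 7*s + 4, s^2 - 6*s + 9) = 1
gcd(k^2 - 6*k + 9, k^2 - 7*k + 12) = k - 3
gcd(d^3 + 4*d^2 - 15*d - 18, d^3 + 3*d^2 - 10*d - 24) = d - 3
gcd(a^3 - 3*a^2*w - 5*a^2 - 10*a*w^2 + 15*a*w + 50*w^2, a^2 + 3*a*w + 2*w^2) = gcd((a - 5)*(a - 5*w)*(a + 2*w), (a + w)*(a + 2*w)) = a + 2*w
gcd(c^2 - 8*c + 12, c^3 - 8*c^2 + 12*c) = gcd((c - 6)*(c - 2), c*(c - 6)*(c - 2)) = c^2 - 8*c + 12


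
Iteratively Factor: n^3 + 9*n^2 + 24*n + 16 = (n + 4)*(n^2 + 5*n + 4) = (n + 4)^2*(n + 1)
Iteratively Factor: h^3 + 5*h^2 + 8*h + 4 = (h + 2)*(h^2 + 3*h + 2) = (h + 1)*(h + 2)*(h + 2)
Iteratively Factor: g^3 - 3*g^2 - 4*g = (g - 4)*(g^2 + g) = g*(g - 4)*(g + 1)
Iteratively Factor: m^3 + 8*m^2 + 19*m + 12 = (m + 4)*(m^2 + 4*m + 3) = (m + 3)*(m + 4)*(m + 1)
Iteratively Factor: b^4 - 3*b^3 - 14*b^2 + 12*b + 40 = (b - 5)*(b^3 + 2*b^2 - 4*b - 8) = (b - 5)*(b - 2)*(b^2 + 4*b + 4) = (b - 5)*(b - 2)*(b + 2)*(b + 2)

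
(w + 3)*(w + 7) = w^2 + 10*w + 21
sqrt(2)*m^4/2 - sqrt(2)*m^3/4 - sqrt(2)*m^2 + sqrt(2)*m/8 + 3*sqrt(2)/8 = (m - 3/2)*(m + 1)*(m - sqrt(2)/2)*(sqrt(2)*m/2 + 1/2)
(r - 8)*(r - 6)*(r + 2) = r^3 - 12*r^2 + 20*r + 96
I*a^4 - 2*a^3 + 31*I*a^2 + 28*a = a*(a - 4*I)*(a + 7*I)*(I*a + 1)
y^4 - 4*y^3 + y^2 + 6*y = y*(y - 3)*(y - 2)*(y + 1)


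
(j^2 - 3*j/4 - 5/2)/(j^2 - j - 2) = (j + 5/4)/(j + 1)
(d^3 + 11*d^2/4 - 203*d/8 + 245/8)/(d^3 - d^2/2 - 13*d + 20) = (4*d^2 + 21*d - 49)/(4*(d^2 + 2*d - 8))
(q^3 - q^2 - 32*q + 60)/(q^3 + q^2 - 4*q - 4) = (q^2 + q - 30)/(q^2 + 3*q + 2)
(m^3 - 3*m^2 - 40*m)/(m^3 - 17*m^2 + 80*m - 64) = m*(m + 5)/(m^2 - 9*m + 8)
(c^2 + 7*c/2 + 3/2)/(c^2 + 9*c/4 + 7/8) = 4*(c + 3)/(4*c + 7)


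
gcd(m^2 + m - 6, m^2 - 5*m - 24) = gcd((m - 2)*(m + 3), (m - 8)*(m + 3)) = m + 3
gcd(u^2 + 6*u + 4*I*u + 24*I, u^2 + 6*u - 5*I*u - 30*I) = u + 6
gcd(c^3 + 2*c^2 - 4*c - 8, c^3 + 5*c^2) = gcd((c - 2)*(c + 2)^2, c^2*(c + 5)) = 1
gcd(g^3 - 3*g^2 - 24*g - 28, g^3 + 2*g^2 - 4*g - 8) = g^2 + 4*g + 4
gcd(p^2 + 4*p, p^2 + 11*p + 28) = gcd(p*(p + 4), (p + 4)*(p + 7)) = p + 4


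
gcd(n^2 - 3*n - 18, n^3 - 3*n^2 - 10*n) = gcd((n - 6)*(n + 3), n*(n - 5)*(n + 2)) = 1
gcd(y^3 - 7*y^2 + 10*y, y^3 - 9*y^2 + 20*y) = y^2 - 5*y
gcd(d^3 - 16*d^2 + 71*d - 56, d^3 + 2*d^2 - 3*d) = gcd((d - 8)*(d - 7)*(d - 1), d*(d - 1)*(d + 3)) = d - 1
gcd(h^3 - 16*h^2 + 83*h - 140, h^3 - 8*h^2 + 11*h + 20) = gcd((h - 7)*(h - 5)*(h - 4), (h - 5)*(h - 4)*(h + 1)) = h^2 - 9*h + 20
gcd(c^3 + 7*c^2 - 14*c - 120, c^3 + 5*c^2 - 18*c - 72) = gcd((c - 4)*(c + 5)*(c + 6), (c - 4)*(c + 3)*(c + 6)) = c^2 + 2*c - 24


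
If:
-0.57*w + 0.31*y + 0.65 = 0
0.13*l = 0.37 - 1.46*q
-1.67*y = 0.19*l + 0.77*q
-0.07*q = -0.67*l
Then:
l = 0.03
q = 0.25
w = 1.08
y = -0.12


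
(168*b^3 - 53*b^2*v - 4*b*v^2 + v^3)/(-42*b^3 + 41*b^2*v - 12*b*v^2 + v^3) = (-56*b^2 - b*v + v^2)/(14*b^2 - 9*b*v + v^2)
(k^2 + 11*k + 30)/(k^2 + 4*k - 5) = (k + 6)/(k - 1)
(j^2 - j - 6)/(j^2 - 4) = (j - 3)/(j - 2)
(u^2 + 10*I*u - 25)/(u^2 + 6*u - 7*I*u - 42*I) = (u^2 + 10*I*u - 25)/(u^2 + u*(6 - 7*I) - 42*I)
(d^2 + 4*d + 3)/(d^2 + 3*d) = (d + 1)/d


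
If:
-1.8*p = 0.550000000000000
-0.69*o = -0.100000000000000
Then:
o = 0.14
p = -0.31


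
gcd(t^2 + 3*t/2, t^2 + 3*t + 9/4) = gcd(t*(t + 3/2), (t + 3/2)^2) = t + 3/2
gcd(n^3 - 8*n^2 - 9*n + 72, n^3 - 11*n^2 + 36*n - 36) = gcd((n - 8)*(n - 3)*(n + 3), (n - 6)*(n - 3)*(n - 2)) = n - 3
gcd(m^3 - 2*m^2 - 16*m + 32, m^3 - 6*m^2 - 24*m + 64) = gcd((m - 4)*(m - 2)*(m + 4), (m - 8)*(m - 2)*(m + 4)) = m^2 + 2*m - 8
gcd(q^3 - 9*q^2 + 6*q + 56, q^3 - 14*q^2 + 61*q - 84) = q^2 - 11*q + 28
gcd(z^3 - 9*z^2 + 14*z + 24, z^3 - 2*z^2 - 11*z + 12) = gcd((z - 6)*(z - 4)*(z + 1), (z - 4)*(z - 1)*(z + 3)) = z - 4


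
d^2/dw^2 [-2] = 0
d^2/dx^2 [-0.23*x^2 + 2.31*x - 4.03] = -0.460000000000000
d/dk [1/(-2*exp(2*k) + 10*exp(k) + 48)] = (exp(k) - 5/2)*exp(k)/(-exp(2*k) + 5*exp(k) + 24)^2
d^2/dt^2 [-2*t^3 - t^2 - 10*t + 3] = -12*t - 2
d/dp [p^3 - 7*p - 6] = 3*p^2 - 7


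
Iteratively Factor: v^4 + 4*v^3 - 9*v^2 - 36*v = (v + 4)*(v^3 - 9*v) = v*(v + 4)*(v^2 - 9) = v*(v - 3)*(v + 4)*(v + 3)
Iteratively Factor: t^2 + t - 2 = (t - 1)*(t + 2)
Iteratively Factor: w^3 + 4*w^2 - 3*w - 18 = (w + 3)*(w^2 + w - 6) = (w - 2)*(w + 3)*(w + 3)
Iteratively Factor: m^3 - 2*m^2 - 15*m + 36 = (m - 3)*(m^2 + m - 12) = (m - 3)^2*(m + 4)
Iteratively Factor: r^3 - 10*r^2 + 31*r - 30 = (r - 5)*(r^2 - 5*r + 6) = (r - 5)*(r - 3)*(r - 2)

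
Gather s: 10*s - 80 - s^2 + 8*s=-s^2 + 18*s - 80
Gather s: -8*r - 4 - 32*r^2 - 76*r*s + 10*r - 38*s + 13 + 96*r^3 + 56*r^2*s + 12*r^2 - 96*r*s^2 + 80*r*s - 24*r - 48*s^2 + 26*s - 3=96*r^3 - 20*r^2 - 22*r + s^2*(-96*r - 48) + s*(56*r^2 + 4*r - 12) + 6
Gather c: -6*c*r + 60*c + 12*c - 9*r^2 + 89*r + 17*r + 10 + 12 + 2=c*(72 - 6*r) - 9*r^2 + 106*r + 24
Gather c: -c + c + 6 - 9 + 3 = 0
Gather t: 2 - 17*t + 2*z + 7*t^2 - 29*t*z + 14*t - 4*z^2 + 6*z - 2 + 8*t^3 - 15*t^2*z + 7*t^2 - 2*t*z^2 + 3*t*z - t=8*t^3 + t^2*(14 - 15*z) + t*(-2*z^2 - 26*z - 4) - 4*z^2 + 8*z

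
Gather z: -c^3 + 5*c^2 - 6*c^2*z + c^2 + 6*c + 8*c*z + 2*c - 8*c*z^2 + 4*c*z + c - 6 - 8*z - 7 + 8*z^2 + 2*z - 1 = -c^3 + 6*c^2 + 9*c + z^2*(8 - 8*c) + z*(-6*c^2 + 12*c - 6) - 14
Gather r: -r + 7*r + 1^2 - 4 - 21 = 6*r - 24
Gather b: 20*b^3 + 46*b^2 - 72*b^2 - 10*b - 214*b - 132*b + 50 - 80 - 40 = 20*b^3 - 26*b^2 - 356*b - 70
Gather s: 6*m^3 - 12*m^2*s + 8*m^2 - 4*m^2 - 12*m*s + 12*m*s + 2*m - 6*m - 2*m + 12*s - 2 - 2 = 6*m^3 + 4*m^2 - 6*m + s*(12 - 12*m^2) - 4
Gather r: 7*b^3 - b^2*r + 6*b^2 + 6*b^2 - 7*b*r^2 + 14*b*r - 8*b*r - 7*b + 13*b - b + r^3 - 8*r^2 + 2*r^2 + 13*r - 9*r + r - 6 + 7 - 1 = 7*b^3 + 12*b^2 + 5*b + r^3 + r^2*(-7*b - 6) + r*(-b^2 + 6*b + 5)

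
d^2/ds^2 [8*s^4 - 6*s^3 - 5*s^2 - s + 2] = 96*s^2 - 36*s - 10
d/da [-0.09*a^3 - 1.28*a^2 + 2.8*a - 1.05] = -0.27*a^2 - 2.56*a + 2.8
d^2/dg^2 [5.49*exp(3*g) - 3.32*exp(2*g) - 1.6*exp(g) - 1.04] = (49.41*exp(2*g) - 13.28*exp(g) - 1.6)*exp(g)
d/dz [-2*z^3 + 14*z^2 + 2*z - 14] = -6*z^2 + 28*z + 2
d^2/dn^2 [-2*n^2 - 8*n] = -4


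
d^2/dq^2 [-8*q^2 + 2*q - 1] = -16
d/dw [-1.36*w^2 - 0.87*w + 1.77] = -2.72*w - 0.87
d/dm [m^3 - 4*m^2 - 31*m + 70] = 3*m^2 - 8*m - 31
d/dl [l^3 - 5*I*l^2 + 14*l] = 3*l^2 - 10*I*l + 14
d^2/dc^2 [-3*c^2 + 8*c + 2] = -6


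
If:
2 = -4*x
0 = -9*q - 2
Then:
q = -2/9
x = -1/2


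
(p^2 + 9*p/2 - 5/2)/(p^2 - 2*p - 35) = (p - 1/2)/(p - 7)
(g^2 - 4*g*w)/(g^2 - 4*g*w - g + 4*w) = g/(g - 1)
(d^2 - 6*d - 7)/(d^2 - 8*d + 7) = (d + 1)/(d - 1)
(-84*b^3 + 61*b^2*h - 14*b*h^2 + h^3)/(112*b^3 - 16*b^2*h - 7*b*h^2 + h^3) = (-3*b + h)/(4*b + h)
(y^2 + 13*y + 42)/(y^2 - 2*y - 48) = (y + 7)/(y - 8)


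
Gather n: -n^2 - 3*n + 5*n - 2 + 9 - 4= -n^2 + 2*n + 3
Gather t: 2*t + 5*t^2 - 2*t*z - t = 5*t^2 + t*(1 - 2*z)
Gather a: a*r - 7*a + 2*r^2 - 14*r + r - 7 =a*(r - 7) + 2*r^2 - 13*r - 7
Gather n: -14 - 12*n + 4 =-12*n - 10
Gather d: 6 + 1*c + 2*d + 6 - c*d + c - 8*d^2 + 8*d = 2*c - 8*d^2 + d*(10 - c) + 12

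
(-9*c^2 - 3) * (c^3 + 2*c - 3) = -9*c^5 - 21*c^3 + 27*c^2 - 6*c + 9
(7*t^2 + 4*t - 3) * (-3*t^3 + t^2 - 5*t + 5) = -21*t^5 - 5*t^4 - 22*t^3 + 12*t^2 + 35*t - 15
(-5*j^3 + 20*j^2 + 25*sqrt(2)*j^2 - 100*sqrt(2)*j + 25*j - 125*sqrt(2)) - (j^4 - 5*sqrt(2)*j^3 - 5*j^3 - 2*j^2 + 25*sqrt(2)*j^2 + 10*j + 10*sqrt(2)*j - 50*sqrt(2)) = -j^4 + 5*sqrt(2)*j^3 + 22*j^2 - 110*sqrt(2)*j + 15*j - 75*sqrt(2)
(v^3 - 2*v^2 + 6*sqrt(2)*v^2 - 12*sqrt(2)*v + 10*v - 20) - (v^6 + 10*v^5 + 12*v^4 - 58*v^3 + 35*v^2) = -v^6 - 10*v^5 - 12*v^4 + 59*v^3 - 37*v^2 + 6*sqrt(2)*v^2 - 12*sqrt(2)*v + 10*v - 20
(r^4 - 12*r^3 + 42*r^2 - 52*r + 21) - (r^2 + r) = r^4 - 12*r^3 + 41*r^2 - 53*r + 21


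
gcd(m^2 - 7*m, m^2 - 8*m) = m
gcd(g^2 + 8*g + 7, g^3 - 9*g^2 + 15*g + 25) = g + 1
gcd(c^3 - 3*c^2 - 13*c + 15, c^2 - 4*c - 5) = c - 5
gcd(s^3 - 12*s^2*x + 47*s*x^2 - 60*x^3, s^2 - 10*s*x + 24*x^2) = -s + 4*x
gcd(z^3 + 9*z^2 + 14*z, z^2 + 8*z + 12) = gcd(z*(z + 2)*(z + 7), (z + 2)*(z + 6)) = z + 2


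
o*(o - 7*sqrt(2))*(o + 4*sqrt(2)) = o^3 - 3*sqrt(2)*o^2 - 56*o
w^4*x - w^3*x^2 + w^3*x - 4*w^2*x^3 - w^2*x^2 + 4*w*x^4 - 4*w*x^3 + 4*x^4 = (w - 2*x)*(w - x)*(w + 2*x)*(w*x + x)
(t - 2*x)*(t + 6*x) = t^2 + 4*t*x - 12*x^2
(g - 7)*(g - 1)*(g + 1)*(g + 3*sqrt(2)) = g^4 - 7*g^3 + 3*sqrt(2)*g^3 - 21*sqrt(2)*g^2 - g^2 - 3*sqrt(2)*g + 7*g + 21*sqrt(2)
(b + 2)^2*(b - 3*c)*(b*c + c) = b^4*c - 3*b^3*c^2 + 5*b^3*c - 15*b^2*c^2 + 8*b^2*c - 24*b*c^2 + 4*b*c - 12*c^2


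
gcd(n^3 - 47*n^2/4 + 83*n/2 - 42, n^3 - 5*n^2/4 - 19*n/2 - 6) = n - 4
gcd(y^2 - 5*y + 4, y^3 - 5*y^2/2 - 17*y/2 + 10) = y^2 - 5*y + 4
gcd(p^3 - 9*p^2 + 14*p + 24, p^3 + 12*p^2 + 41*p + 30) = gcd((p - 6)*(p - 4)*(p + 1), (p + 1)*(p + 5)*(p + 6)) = p + 1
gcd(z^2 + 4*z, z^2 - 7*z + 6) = 1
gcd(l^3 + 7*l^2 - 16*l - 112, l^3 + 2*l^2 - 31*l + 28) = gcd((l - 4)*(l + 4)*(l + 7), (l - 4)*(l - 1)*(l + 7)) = l^2 + 3*l - 28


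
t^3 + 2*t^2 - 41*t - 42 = (t - 6)*(t + 1)*(t + 7)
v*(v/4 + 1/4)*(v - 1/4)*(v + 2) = v^4/4 + 11*v^3/16 + 5*v^2/16 - v/8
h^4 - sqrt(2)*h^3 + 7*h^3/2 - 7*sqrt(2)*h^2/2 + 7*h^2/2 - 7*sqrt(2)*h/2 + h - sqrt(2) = (h + 1/2)*(h + 1)*(h + 2)*(h - sqrt(2))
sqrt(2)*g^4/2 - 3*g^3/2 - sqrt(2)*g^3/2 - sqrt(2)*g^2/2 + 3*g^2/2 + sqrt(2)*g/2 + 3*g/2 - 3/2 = (g - 1)^2*(g - 3*sqrt(2)/2)*(sqrt(2)*g/2 + sqrt(2)/2)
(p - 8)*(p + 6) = p^2 - 2*p - 48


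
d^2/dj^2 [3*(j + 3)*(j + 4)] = 6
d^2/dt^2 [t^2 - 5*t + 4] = 2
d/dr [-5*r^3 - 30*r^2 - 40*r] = -15*r^2 - 60*r - 40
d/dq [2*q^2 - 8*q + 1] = 4*q - 8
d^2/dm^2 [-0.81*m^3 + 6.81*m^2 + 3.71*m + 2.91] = 13.62 - 4.86*m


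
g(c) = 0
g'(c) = 0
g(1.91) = 0.00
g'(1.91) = 0.00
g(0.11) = 0.00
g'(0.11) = 0.00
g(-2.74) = 0.00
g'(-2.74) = 0.00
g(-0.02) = 0.00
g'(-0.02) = 0.00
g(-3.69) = 0.00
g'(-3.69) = 0.00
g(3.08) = 0.00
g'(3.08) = 0.00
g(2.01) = 0.00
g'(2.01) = 0.00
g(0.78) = 0.00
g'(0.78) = 0.00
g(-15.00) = 0.00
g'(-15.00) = 0.00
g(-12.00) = 0.00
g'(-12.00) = 0.00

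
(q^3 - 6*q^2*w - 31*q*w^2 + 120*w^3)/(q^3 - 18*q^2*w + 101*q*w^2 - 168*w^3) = (q + 5*w)/(q - 7*w)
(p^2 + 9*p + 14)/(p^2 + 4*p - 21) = (p + 2)/(p - 3)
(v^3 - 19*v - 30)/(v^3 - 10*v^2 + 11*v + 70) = (v + 3)/(v - 7)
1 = 1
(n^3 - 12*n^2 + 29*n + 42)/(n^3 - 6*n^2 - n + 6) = (n - 7)/(n - 1)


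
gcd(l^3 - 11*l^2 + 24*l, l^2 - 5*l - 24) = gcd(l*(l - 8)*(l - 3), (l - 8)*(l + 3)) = l - 8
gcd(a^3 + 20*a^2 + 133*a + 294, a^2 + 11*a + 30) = a + 6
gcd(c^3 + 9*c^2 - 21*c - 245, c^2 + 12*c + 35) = c + 7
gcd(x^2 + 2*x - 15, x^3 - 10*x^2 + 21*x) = x - 3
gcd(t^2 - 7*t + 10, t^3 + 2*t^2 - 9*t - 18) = 1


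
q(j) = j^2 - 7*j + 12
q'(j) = 2*j - 7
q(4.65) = 1.07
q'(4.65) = 2.30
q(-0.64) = 16.89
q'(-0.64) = -8.28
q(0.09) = 11.38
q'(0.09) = -6.82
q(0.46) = 8.99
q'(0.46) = -6.08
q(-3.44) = 47.91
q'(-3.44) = -13.88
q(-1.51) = 24.85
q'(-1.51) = -10.02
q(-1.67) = 26.48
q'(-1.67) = -10.34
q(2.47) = 0.81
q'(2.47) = -2.06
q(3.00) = 0.00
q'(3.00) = -1.00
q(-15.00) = 342.00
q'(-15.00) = -37.00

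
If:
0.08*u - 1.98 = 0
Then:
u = 24.75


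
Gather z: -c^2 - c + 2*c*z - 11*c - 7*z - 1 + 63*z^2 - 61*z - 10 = -c^2 - 12*c + 63*z^2 + z*(2*c - 68) - 11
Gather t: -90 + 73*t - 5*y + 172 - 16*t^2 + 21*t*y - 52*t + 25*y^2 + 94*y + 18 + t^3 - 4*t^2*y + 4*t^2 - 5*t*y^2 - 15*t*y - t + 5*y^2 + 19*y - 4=t^3 + t^2*(-4*y - 12) + t*(-5*y^2 + 6*y + 20) + 30*y^2 + 108*y + 96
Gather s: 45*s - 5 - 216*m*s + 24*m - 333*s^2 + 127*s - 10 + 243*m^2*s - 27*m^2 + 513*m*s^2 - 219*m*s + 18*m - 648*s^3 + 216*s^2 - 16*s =-27*m^2 + 42*m - 648*s^3 + s^2*(513*m - 117) + s*(243*m^2 - 435*m + 156) - 15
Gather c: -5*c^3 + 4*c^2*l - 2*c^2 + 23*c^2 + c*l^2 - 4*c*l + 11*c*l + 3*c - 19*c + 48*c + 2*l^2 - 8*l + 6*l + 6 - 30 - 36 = -5*c^3 + c^2*(4*l + 21) + c*(l^2 + 7*l + 32) + 2*l^2 - 2*l - 60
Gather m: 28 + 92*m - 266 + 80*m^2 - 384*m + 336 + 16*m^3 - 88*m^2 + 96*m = 16*m^3 - 8*m^2 - 196*m + 98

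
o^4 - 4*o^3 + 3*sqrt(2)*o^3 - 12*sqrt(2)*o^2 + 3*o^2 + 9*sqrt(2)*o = o*(o - 3)*(o - 1)*(o + 3*sqrt(2))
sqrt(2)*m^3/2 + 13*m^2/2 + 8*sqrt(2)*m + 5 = (m + sqrt(2)/2)*(m + 5*sqrt(2))*(sqrt(2)*m/2 + 1)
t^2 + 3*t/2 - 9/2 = (t - 3/2)*(t + 3)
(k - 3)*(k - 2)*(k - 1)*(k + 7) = k^4 + k^3 - 31*k^2 + 71*k - 42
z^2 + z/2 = z*(z + 1/2)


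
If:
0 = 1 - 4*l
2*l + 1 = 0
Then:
No Solution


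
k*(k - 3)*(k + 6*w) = k^3 + 6*k^2*w - 3*k^2 - 18*k*w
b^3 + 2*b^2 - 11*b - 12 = (b - 3)*(b + 1)*(b + 4)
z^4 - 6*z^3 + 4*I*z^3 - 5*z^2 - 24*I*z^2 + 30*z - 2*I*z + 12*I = (z - 6)*(z + I)^2*(z + 2*I)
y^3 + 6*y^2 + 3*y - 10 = (y - 1)*(y + 2)*(y + 5)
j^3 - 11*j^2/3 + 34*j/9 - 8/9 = (j - 2)*(j - 4/3)*(j - 1/3)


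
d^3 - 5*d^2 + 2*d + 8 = (d - 4)*(d - 2)*(d + 1)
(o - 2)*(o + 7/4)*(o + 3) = o^3 + 11*o^2/4 - 17*o/4 - 21/2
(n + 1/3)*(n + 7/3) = n^2 + 8*n/3 + 7/9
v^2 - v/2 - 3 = (v - 2)*(v + 3/2)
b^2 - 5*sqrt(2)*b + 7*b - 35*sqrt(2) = (b + 7)*(b - 5*sqrt(2))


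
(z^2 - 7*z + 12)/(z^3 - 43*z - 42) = (-z^2 + 7*z - 12)/(-z^3 + 43*z + 42)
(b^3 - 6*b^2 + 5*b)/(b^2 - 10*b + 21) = b*(b^2 - 6*b + 5)/(b^2 - 10*b + 21)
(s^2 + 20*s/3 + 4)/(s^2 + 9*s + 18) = (s + 2/3)/(s + 3)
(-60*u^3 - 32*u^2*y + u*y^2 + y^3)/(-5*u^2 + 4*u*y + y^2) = (-12*u^2 - 4*u*y + y^2)/(-u + y)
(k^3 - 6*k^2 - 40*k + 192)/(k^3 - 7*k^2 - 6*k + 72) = (k^2 - 2*k - 48)/(k^2 - 3*k - 18)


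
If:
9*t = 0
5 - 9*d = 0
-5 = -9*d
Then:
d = 5/9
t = 0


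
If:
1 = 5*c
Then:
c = 1/5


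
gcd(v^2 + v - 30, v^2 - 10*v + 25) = v - 5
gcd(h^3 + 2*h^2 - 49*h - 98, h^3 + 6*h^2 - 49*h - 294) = h^2 - 49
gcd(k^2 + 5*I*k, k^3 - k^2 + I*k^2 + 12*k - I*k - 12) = 1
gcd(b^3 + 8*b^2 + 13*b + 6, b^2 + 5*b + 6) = 1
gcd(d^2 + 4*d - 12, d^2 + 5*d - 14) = d - 2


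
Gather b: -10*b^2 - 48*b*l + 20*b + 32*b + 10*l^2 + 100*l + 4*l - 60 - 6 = -10*b^2 + b*(52 - 48*l) + 10*l^2 + 104*l - 66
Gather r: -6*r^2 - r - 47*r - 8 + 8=-6*r^2 - 48*r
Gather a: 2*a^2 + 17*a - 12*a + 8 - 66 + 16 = 2*a^2 + 5*a - 42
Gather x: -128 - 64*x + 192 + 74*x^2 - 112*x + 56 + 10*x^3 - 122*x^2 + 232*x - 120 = 10*x^3 - 48*x^2 + 56*x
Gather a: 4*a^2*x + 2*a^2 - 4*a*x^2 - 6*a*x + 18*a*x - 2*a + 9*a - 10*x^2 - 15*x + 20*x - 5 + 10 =a^2*(4*x + 2) + a*(-4*x^2 + 12*x + 7) - 10*x^2 + 5*x + 5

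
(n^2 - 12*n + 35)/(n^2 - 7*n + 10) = (n - 7)/(n - 2)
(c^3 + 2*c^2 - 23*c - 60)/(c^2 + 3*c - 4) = (c^2 - 2*c - 15)/(c - 1)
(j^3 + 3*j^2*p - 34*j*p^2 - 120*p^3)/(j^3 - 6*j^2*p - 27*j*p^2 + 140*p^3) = (j^2 - 2*j*p - 24*p^2)/(j^2 - 11*j*p + 28*p^2)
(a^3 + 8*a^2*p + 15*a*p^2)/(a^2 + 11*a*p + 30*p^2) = a*(a + 3*p)/(a + 6*p)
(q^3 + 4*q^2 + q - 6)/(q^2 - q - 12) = (q^2 + q - 2)/(q - 4)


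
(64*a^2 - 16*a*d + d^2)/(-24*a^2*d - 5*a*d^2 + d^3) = (-8*a + d)/(d*(3*a + d))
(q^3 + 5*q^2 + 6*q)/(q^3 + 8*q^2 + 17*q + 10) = q*(q + 3)/(q^2 + 6*q + 5)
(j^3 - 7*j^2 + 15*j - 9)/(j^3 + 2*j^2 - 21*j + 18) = (j - 3)/(j + 6)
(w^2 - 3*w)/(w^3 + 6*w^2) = (w - 3)/(w*(w + 6))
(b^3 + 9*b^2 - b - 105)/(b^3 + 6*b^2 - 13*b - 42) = (b + 5)/(b + 2)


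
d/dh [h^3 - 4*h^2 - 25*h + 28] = 3*h^2 - 8*h - 25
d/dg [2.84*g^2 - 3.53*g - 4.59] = 5.68*g - 3.53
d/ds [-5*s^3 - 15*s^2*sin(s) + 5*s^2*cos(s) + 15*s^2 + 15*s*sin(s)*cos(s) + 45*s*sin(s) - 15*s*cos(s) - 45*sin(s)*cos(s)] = -5*s^2*sin(s) - 15*s^2*cos(s) - 15*s^2 - 15*s*sin(s) + 55*s*cos(s) + 15*s*cos(2*s) + 30*s + 45*sin(s) + 15*sin(2*s)/2 - 15*cos(s) - 45*cos(2*s)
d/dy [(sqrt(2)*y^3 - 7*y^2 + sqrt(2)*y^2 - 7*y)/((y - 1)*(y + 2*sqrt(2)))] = (sqrt(2)*y^4 - 2*sqrt(2)*y^3 + 8*y^3 - 15*sqrt(2)*y^2 + 6*y^2 - 8*y + 28*sqrt(2)*y + 14*sqrt(2))/(y^4 - 2*y^3 + 4*sqrt(2)*y^3 - 8*sqrt(2)*y^2 + 9*y^2 - 16*y + 4*sqrt(2)*y + 8)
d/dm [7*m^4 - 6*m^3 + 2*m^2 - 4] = 2*m*(14*m^2 - 9*m + 2)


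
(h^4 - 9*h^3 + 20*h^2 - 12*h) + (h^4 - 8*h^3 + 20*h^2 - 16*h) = 2*h^4 - 17*h^3 + 40*h^2 - 28*h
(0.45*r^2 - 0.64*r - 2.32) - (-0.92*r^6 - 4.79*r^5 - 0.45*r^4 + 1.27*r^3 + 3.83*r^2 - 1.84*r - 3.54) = 0.92*r^6 + 4.79*r^5 + 0.45*r^4 - 1.27*r^3 - 3.38*r^2 + 1.2*r + 1.22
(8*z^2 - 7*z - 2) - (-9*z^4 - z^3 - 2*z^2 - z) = 9*z^4 + z^3 + 10*z^2 - 6*z - 2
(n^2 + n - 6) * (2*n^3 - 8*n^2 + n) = 2*n^5 - 6*n^4 - 19*n^3 + 49*n^2 - 6*n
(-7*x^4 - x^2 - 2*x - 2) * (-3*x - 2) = 21*x^5 + 14*x^4 + 3*x^3 + 8*x^2 + 10*x + 4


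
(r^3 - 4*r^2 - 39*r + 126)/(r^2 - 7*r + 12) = (r^2 - r - 42)/(r - 4)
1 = 1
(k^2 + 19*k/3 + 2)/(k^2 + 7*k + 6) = (k + 1/3)/(k + 1)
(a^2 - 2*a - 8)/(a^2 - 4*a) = (a + 2)/a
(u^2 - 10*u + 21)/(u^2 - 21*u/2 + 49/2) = 2*(u - 3)/(2*u - 7)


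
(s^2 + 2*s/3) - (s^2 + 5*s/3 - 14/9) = 14/9 - s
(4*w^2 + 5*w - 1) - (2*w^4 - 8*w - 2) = -2*w^4 + 4*w^2 + 13*w + 1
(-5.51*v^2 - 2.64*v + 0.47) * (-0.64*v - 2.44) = 3.5264*v^3 + 15.134*v^2 + 6.1408*v - 1.1468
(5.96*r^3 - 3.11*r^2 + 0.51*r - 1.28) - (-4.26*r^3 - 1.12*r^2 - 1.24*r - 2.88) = 10.22*r^3 - 1.99*r^2 + 1.75*r + 1.6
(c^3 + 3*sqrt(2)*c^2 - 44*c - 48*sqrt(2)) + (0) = c^3 + 3*sqrt(2)*c^2 - 44*c - 48*sqrt(2)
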